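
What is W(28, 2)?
W(28, 2) = 28 + 1 = 29

A 2-term AP is any pair of integers, so a monochromatic 2-AP exists iff some colour is used at least twice. With 28 colours, the colouring i ↦ i on {1, ..., 28} uses each colour once, avoiding any monochromatic pair, so W(28, 2) > 28. For {1, ..., 29}, pigeonhole forces two integers of the same colour, which form a monochromatic 2-AP. Hence W(28, 2) = 29.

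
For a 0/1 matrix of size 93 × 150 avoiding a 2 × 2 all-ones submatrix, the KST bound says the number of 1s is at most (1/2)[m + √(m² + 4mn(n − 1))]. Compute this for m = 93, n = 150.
z(93, 150; 2, 2) ≤ (1/2)[93 + √(93² + 4·93·150·149)] = (1/2)[93 + √8322849] = 1488.9674

Kővári–Sós–Turán: let r_1, ..., r_93 be the row sums and z = Σ r_i the total number of 1s. Each pair of columns can share at most one row with both entries 1 (else a 2×2 all-ones block appears), so Σ_i C(r_i, 2) ≤ C(150, 2) = 11175. By convexity Σ_i C(r_i, 2) ≥ 93·C(z/93, 2) = z(z − 93)/(2·93), giving z² − 93z − 93·150·149 ≤ 0 and hence z ≤ (1/2)[93 + √(8649 + 4·2078550)] = (1/2)[93 + √8322849] ≈ (1/2)(93 + 2884.9348) = 1488.9674.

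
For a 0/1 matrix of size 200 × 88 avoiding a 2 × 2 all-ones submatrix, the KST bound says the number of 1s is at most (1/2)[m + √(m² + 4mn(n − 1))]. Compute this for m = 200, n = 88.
z(200, 88; 2, 2) ≤ (1/2)[200 + √(200² + 4·200·88·87)] = (1/2)[200 + √6164800] = 1341.4508

Kővári–Sós–Turán: let r_1, ..., r_200 be the row sums and z = Σ r_i the total number of 1s. Each pair of columns can share at most one row with both entries 1 (else a 2×2 all-ones block appears), so Σ_i C(r_i, 2) ≤ C(88, 2) = 3828. By convexity Σ_i C(r_i, 2) ≥ 200·C(z/200, 2) = z(z − 200)/(2·200), giving z² − 200z − 200·88·87 ≤ 0 and hence z ≤ (1/2)[200 + √(40000 + 4·1531200)] = (1/2)[200 + √6164800] ≈ (1/2)(200 + 2482.9015) = 1341.4508.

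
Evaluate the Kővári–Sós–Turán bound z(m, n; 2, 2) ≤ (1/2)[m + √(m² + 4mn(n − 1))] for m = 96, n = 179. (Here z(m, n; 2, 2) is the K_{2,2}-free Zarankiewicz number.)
z(96, 179; 2, 2) ≤ (1/2)[96 + √(96² + 4·96·179·178)] = (1/2)[96 + √12244224] = 1797.5874

Kővári–Sós–Turán: let r_1, ..., r_96 be the row sums and z = Σ r_i the total number of 1s. Each pair of columns can share at most one row with both entries 1 (else a 2×2 all-ones block appears), so Σ_i C(r_i, 2) ≤ C(179, 2) = 15931. By convexity Σ_i C(r_i, 2) ≥ 96·C(z/96, 2) = z(z − 96)/(2·96), giving z² − 96z − 96·179·178 ≤ 0 and hence z ≤ (1/2)[96 + √(9216 + 4·3058752)] = (1/2)[96 + √12244224] ≈ (1/2)(96 + 3499.1748) = 1797.5874.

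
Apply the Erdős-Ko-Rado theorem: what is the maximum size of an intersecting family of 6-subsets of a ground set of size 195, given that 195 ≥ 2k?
max |F| = C(194, 5) = 2174032288

The Erdős-Ko-Rado theorem states: for n ≥ 2k, an intersecting family of k-subsets of an n-element set has size at most C(n − 1, k − 1), with equality for 'star' families {A ⊆ [n] : |A| = k, i ∈ A} (fix an element i). For n = 195, k = 6: C(194, 5) = 2174032288.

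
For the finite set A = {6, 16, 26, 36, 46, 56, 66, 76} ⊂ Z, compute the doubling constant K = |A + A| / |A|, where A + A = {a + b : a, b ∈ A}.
K = |A + A| / |A| = 15/8

Enumerate A + A = {a + b : a, b ∈ A}. With |A| = 8, there are |A|^2 = 64 ordered sum pairs; collecting distinct values, A + A = {12, 22, 32, 42, 52, 62, 72, 82, 92, 102, 112, 122, 132, 142, 152}, so |A + A| = 15. Thus K = 15/8. Here |A + A| = 2|A| − 1 = 15, the minimum possible — so K = 15/8 is minimal, which holds iff A is an arithmetic progression.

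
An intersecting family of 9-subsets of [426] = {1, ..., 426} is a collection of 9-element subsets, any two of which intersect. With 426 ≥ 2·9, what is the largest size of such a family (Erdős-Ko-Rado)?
max |F| = C(425, 8) = 24706360410663525

Erdős-Ko-Rado (1961): when n ≥ 2k, max |F| = C(n−1, k−1). The bound is attained by the star {A : i ∈ A} for any fixed i ∈ [n]. Here C(426−1, 9−1) = C(425, 8) = 24706360410663525.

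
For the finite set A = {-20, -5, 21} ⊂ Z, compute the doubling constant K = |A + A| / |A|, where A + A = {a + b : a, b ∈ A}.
K = |A + A| / |A| = 6/3 = 2

Enumerate A + A = {a + b : a, b ∈ A}. With |A| = 3, there are |A|^2 = 9 ordered sum pairs; collecting distinct values, A + A = {-40, -25, -10, 1, 16, 42}, so |A + A| = 6. Thus K = 6/3 = 2. For comparison, the minimum possible |A + A| over all 3-element sets is 2·3 − 1 = 5 (so min K = 5/3), attained only by arithmetic progressions.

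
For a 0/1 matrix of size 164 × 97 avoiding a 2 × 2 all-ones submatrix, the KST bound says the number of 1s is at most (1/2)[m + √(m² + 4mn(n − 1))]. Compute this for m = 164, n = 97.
z(164, 97; 2, 2) ≤ (1/2)[164 + √(164² + 4·164·97·96)] = (1/2)[164 + √6135568] = 1320.5039

Kővári–Sós–Turán: let r_1, ..., r_164 be the row sums and z = Σ r_i the total number of 1s. Each pair of columns can share at most one row with both entries 1 (else a 2×2 all-ones block appears), so Σ_i C(r_i, 2) ≤ C(97, 2) = 4656. By convexity Σ_i C(r_i, 2) ≥ 164·C(z/164, 2) = z(z − 164)/(2·164), giving z² − 164z − 164·97·96 ≤ 0 and hence z ≤ (1/2)[164 + √(26896 + 4·1527168)] = (1/2)[164 + √6135568] ≈ (1/2)(164 + 2477.0079) = 1320.5039.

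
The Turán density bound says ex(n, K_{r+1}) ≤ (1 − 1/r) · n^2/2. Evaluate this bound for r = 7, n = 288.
Turán density bound = (6/7) · 288^2/2 = 248832/7 ≈ 35547.4286

Turán's theorem: ex(n, K_{r+1}) is achieved by the complete r-partite Turán graph T(n, r) with parts as balanced as possible, and is at most (1 − 1/r) · n^2/2. For r = 7, n = 288: the density bound is (6/7) · 82944/2 = 248832/7 ≈ 35547.4286. The integer-valued extremum is e(T(288, 7)) = 35547, which is strictly less than the density bound 248832/7 since 7 ∤ 288 (the parts of T(288, 7) cannot all be equal).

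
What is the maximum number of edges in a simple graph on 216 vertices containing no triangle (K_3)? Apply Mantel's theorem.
ex(216, K_3) = ⌊216^2/4⌋ = 11664

Mantel (1907): a triangle-free graph on n vertices has at most ⌊n^2/4⌋ edges, with equality for the complete bipartite graph K_{⌊n/2⌋, ⌈n/2⌉}. For n = 216: ⌊216^2/4⌋ = ⌊46656/4⌋ = 11664. The extremal graph is K_{108, 108}, which has 108·108 = 11664 edges.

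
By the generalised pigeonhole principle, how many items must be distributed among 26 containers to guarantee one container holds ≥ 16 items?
n = (16 − 1)·26 + 1 = 391

By the generalised pigeonhole principle, to guarantee some box contains ≥ r objects we need more than (r − 1) · k objects total. Threshold: n = (r − 1) · k + 1. With r = 16 and k = 26: n = 15 · 26 + 1 = 390 + 1 = 391. For n = 390 = 15 · 26, we can put exactly 15 objects in every box, avoiding 16 in any single one — so 391 is tight.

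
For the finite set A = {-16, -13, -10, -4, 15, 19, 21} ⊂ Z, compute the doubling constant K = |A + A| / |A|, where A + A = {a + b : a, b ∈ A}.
K = |A + A| / |A| = 24/7

Enumerate A + A = {a + b : a, b ∈ A}. With |A| = 7, there are |A|^2 = 49 ordered sum pairs; collecting distinct values, A + A = {-32, -29, -26, -23, -20, -17, -14, -8, -1, 2, 3, 5, 6, 8, 9, 11, 15, 17, 30, 34, 36, 38, 40, 42}, so |A + A| = 24. Thus K = 24/7. For comparison, the minimum possible |A + A| over all 7-element sets is 2·7 − 1 = 13 (so min K = 13/7), attained only by arithmetic progressions.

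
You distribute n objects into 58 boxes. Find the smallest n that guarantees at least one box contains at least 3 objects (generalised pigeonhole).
n = (3 − 1)·58 + 1 = 117

By the generalised pigeonhole principle, to guarantee some box contains ≥ r objects we need more than (r − 1) · k objects total. Threshold: n = (r − 1) · k + 1. With r = 3 and k = 58: n = 2 · 58 + 1 = 116 + 1 = 117. For n = 116 = 2 · 58, we can put exactly 2 objects in every box, avoiding 3 in any single one — so 117 is tight.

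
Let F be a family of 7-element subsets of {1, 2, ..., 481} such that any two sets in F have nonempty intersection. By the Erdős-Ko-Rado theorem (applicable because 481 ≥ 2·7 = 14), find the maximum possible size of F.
max |F| = C(480, 6) = 16462322007600

The Erdős-Ko-Rado theorem states: for n ≥ 2k, an intersecting family of k-subsets of an n-element set has size at most C(n − 1, k − 1), with equality for 'star' families {A ⊆ [n] : |A| = k, i ∈ A} (fix an element i). For n = 481, k = 7: C(480, 6) = 16462322007600.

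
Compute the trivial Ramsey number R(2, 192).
R(2, 192) = 192

R(2, k) = k for all k ≥ 2: in a 2-colouring of K_k, either some edge is red (a red K_2) or all edges are blue (a blue K_k). And K_{191} coloured all-blue has no blue K_192, so R(2, 192) > 191. Hence R(2, 192) = 192.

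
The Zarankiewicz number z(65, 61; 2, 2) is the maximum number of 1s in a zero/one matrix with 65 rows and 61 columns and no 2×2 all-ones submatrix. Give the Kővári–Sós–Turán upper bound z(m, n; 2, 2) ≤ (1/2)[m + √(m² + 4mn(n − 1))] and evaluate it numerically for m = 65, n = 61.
z(65, 61; 2, 2) ≤ (1/2)[65 + √(65² + 4·65·61·60)] = (1/2)[65 + √955825] = 521.3315

Kővári–Sós–Turán: let r_1, ..., r_65 be the row sums and z = Σ r_i the total number of 1s. Each pair of columns can share at most one row with both entries 1 (else a 2×2 all-ones block appears), so Σ_i C(r_i, 2) ≤ C(61, 2) = 1830. By convexity Σ_i C(r_i, 2) ≥ 65·C(z/65, 2) = z(z − 65)/(2·65), giving z² − 65z − 65·61·60 ≤ 0 and hence z ≤ (1/2)[65 + √(4225 + 4·237900)] = (1/2)[65 + √955825] ≈ (1/2)(65 + 977.663) = 521.3315.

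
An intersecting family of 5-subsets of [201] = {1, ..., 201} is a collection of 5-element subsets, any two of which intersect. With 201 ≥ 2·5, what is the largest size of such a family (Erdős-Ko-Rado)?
max |F| = C(200, 4) = 64684950

The Erdős-Ko-Rado theorem states: for n ≥ 2k, an intersecting family of k-subsets of an n-element set has size at most C(n − 1, k − 1), with equality for 'star' families {A ⊆ [n] : |A| = k, i ∈ A} (fix an element i). For n = 201, k = 5: C(200, 4) = 64684950.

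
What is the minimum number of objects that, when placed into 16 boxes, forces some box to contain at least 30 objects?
n = (30 − 1)·16 + 1 = 465

By the generalised pigeonhole principle, to guarantee some box contains ≥ r objects we need more than (r − 1) · k objects total. Threshold: n = (r − 1) · k + 1. With r = 30 and k = 16: n = 29 · 16 + 1 = 464 + 1 = 465. For n = 464 = 29 · 16, we can put exactly 29 objects in every box, avoiding 30 in any single one — so 465 is tight.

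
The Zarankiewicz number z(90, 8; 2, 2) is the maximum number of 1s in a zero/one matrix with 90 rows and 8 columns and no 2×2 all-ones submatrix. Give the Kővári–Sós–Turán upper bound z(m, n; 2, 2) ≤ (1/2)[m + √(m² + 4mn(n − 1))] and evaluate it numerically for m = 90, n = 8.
z(90, 8; 2, 2) ≤ (1/2)[90 + √(90² + 4·90·8·7)] = (1/2)[90 + √28260] = 129.0536

Kővári–Sós–Turán: let r_1, ..., r_90 be the row sums and z = Σ r_i the total number of 1s. Each pair of columns can share at most one row with both entries 1 (else a 2×2 all-ones block appears), so Σ_i C(r_i, 2) ≤ C(8, 2) = 28. By convexity Σ_i C(r_i, 2) ≥ 90·C(z/90, 2) = z(z − 90)/(2·90), giving z² − 90z − 90·8·7 ≤ 0 and hence z ≤ (1/2)[90 + √(8100 + 4·5040)] = (1/2)[90 + √28260] ≈ (1/2)(90 + 168.1071) = 129.0536.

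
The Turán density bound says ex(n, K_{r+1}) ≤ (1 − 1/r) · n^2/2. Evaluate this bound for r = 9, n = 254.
Turán density bound = (8/9) · 254^2/2 = 258064/9 ≈ 28673.7778

Turán's theorem: ex(n, K_{r+1}) is achieved by the complete r-partite Turán graph T(n, r) with parts as balanced as possible, and is at most (1 − 1/r) · n^2/2. For r = 9, n = 254: the density bound is (8/9) · 64516/2 = 258064/9 ≈ 28673.7778. The integer-valued extremum is e(T(254, 9)) = 28673, which is strictly less than the density bound 258064/9 since 9 ∤ 254 (the parts of T(254, 9) cannot all be equal).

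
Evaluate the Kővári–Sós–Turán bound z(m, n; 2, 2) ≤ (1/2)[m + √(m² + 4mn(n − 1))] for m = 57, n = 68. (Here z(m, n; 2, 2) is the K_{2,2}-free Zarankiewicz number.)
z(57, 68; 2, 2) ≤ (1/2)[57 + √(57² + 4·57·68·67)] = (1/2)[57 + √1042017] = 538.8962

Kővári–Sós–Turán: let r_1, ..., r_57 be the row sums and z = Σ r_i the total number of 1s. Each pair of columns can share at most one row with both entries 1 (else a 2×2 all-ones block appears), so Σ_i C(r_i, 2) ≤ C(68, 2) = 2278. By convexity Σ_i C(r_i, 2) ≥ 57·C(z/57, 2) = z(z − 57)/(2·57), giving z² − 57z − 57·68·67 ≤ 0 and hence z ≤ (1/2)[57 + √(3249 + 4·259692)] = (1/2)[57 + √1042017] ≈ (1/2)(57 + 1020.7923) = 538.8962.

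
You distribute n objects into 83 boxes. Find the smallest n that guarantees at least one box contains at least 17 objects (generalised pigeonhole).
n = (17 − 1)·83 + 1 = 1329

By the generalised pigeonhole principle, to guarantee some box contains ≥ r objects we need more than (r − 1) · k objects total. Threshold: n = (r − 1) · k + 1. With r = 17 and k = 83: n = 16 · 83 + 1 = 1328 + 1 = 1329. For n = 1328 = 16 · 83, we can put exactly 16 objects in every box, avoiding 17 in any single one — so 1329 is tight.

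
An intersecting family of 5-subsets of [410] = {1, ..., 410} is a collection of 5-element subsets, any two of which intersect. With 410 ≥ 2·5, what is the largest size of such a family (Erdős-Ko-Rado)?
max |F| = C(409, 4) = 1148927626

The Erdős-Ko-Rado theorem states: for n ≥ 2k, an intersecting family of k-subsets of an n-element set has size at most C(n − 1, k − 1), with equality for 'star' families {A ⊆ [n] : |A| = k, i ∈ A} (fix an element i). For n = 410, k = 5: C(409, 4) = 1148927626.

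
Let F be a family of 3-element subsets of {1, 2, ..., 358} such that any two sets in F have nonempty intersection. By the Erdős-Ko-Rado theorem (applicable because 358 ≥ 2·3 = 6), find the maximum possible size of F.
max |F| = C(357, 2) = 63546

The Erdős-Ko-Rado theorem states: for n ≥ 2k, an intersecting family of k-subsets of an n-element set has size at most C(n − 1, k − 1), with equality for 'star' families {A ⊆ [n] : |A| = k, i ∈ A} (fix an element i). For n = 358, k = 3: C(357, 2) = 63546.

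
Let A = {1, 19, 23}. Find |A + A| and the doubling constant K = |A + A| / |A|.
K = |A + A| / |A| = 6/3 = 2

Enumerate A + A = {a + b : a, b ∈ A}. With |A| = 3, there are |A|^2 = 9 ordered sum pairs; collecting distinct values, A + A = {2, 20, 24, 38, 42, 46}, so |A + A| = 6. Thus K = 6/3 = 2. For comparison, the minimum possible |A + A| over all 3-element sets is 2·3 − 1 = 5 (so min K = 5/3), attained only by arithmetic progressions.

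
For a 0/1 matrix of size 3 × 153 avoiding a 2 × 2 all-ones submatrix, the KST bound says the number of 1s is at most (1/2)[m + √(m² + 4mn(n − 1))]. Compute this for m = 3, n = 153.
z(3, 153; 2, 2) ≤ (1/2)[3 + √(3² + 4·3·153·152)] = (1/2)[3 + √279081] = 265.6406

Kővári–Sós–Turán: let r_1, ..., r_3 be the row sums and z = Σ r_i the total number of 1s. Each pair of columns can share at most one row with both entries 1 (else a 2×2 all-ones block appears), so Σ_i C(r_i, 2) ≤ C(153, 2) = 11628. By convexity Σ_i C(r_i, 2) ≥ 3·C(z/3, 2) = z(z − 3)/(2·3), giving z² − 3z − 3·153·152 ≤ 0 and hence z ≤ (1/2)[3 + √(9 + 4·69768)] = (1/2)[3 + √279081] ≈ (1/2)(3 + 528.2812) = 265.6406.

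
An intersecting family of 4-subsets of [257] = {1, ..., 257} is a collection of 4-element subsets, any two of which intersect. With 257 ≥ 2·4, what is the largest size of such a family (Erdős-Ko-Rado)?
max |F| = C(256, 3) = 2763520

The Erdős-Ko-Rado theorem states: for n ≥ 2k, an intersecting family of k-subsets of an n-element set has size at most C(n − 1, k − 1), with equality for 'star' families {A ⊆ [n] : |A| = k, i ∈ A} (fix an element i). For n = 257, k = 4: C(256, 3) = 2763520.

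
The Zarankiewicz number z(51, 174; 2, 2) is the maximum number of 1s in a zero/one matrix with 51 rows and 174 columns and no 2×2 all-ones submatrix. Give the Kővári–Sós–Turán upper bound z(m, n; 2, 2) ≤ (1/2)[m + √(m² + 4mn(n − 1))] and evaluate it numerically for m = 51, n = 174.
z(51, 174; 2, 2) ≤ (1/2)[51 + √(51² + 4·51·174·173)] = (1/2)[51 + √6143409] = 1264.7951

Kővári–Sós–Turán: let r_1, ..., r_51 be the row sums and z = Σ r_i the total number of 1s. Each pair of columns can share at most one row with both entries 1 (else a 2×2 all-ones block appears), so Σ_i C(r_i, 2) ≤ C(174, 2) = 15051. By convexity Σ_i C(r_i, 2) ≥ 51·C(z/51, 2) = z(z − 51)/(2·51), giving z² − 51z − 51·174·173 ≤ 0 and hence z ≤ (1/2)[51 + √(2601 + 4·1535202)] = (1/2)[51 + √6143409] ≈ (1/2)(51 + 2478.5901) = 1264.7951.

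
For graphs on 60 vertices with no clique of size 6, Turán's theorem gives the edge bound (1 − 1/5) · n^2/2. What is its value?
Turán density bound = (4/5) · 60^2/2 = 1440

Turán's theorem: ex(n, K_{r+1}) is achieved by the complete r-partite Turán graph T(n, r) with parts as balanced as possible, and is at most (1 − 1/r) · n^2/2. For r = 5, n = 60: the density bound is (4/5) · 3600/2 = 1440. Since 5 ∣ 60, the Turán graph T(60, 5) has parts of equal size 12, and its edge count e(T(60, 5)) = 1440 attains the density bound exactly.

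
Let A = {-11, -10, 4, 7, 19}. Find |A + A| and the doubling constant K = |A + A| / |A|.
K = |A + A| / |A| = 14/5

Enumerate A + A = {a + b : a, b ∈ A}. With |A| = 5, there are |A|^2 = 25 ordered sum pairs; collecting distinct values, A + A = {-22, -21, -20, -7, -6, -4, -3, 8, 9, 11, 14, 23, 26, 38}, so |A + A| = 14. Thus K = 14/5. For comparison, the minimum possible |A + A| over all 5-element sets is 2·5 − 1 = 9 (so min K = 9/5), attained only by arithmetic progressions.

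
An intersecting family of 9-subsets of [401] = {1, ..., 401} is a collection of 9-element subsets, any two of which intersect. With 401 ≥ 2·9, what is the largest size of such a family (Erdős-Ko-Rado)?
max |F| = C(400, 8) = 15148408086508950

The Erdős-Ko-Rado theorem states: for n ≥ 2k, an intersecting family of k-subsets of an n-element set has size at most C(n − 1, k − 1), with equality for 'star' families {A ⊆ [n] : |A| = k, i ∈ A} (fix an element i). For n = 401, k = 9: C(400, 8) = 15148408086508950.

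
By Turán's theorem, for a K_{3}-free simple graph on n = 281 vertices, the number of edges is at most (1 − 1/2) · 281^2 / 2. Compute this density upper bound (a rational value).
Turán density bound = (1/2) · 281^2/2 = 78961/4 ≈ 19740.25

Turán's theorem: ex(n, K_{r+1}) is achieved by the complete r-partite Turán graph T(n, r) with parts as balanced as possible, and is at most (1 − 1/r) · n^2/2. For r = 2, n = 281: the density bound is (1/2) · 78961/2 = 78961/4 ≈ 19740.25. The integer-valued extremum is e(T(281, 2)) = 19740, which is strictly less than the density bound 78961/4 since 2 ∤ 281 (the parts of T(281, 2) cannot all be equal).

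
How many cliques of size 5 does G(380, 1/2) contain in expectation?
E[# K_5] = C(380, 5) · (1/2)^C(5, 2) = 64307637576 / 2^10 = 8038454697/128 = 62800427.3203125

For each 5-subset S of vertices (there are C(380, 5) = 64307637576 such S), let X_S = 1 if S induces a K_5 (all C(5, 2) = 10 edges present). Then P(X_S = 1) = (1/2)^10 = 1/1024. By linearity of expectation, E[# K_5] = C(380, 5) · (1/2)^10 = 64307637576 / 1024 = 8038454697/128 = 62800427.3203125.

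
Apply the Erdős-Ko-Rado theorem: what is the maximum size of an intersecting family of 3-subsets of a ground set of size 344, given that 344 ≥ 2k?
max |F| = C(343, 2) = 58653

Erdős-Ko-Rado (1961): when n ≥ 2k, max |F| = C(n−1, k−1). The bound is attained by the star {A : i ∈ A} for any fixed i ∈ [n]. Here C(344−1, 3−1) = C(343, 2) = 58653.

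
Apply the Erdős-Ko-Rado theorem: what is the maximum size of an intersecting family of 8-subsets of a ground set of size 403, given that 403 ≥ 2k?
max |F| = C(402, 7) = 319404875478480

Erdős-Ko-Rado (1961): when n ≥ 2k, max |F| = C(n−1, k−1). The bound is attained by the star {A : i ∈ A} for any fixed i ∈ [n]. Here C(403−1, 8−1) = C(402, 7) = 319404875478480.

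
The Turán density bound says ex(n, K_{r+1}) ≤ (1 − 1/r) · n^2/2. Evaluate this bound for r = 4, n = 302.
Turán density bound = (3/4) · 302^2/2 = 68403/2 ≈ 34201.5

Turán's theorem: ex(n, K_{r+1}) is achieved by the complete r-partite Turán graph T(n, r) with parts as balanced as possible, and is at most (1 − 1/r) · n^2/2. For r = 4, n = 302: the density bound is (3/4) · 91204/2 = 68403/2 ≈ 34201.5. The integer-valued extremum is e(T(302, 4)) = 34201, which is strictly less than the density bound 68403/2 since 4 ∤ 302 (the parts of T(302, 4) cannot all be equal).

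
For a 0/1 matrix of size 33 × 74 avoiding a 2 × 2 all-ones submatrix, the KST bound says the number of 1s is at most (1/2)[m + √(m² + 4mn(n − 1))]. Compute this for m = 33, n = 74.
z(33, 74; 2, 2) ≤ (1/2)[33 + √(33² + 4·33·74·73)] = (1/2)[33 + √714153] = 439.0379

Kővári–Sós–Turán: let r_1, ..., r_33 be the row sums and z = Σ r_i the total number of 1s. Each pair of columns can share at most one row with both entries 1 (else a 2×2 all-ones block appears), so Σ_i C(r_i, 2) ≤ C(74, 2) = 2701. By convexity Σ_i C(r_i, 2) ≥ 33·C(z/33, 2) = z(z − 33)/(2·33), giving z² − 33z − 33·74·73 ≤ 0 and hence z ≤ (1/2)[33 + √(1089 + 4·178266)] = (1/2)[33 + √714153] ≈ (1/2)(33 + 845.0757) = 439.0379.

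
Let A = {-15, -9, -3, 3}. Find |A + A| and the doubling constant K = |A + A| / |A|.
K = |A + A| / |A| = 7/4

Enumerate A + A = {a + b : a, b ∈ A}. With |A| = 4, there are |A|^2 = 16 ordered sum pairs; collecting distinct values, A + A = {-30, -24, -18, -12, -6, 0, 6}, so |A + A| = 7. Thus K = 7/4. Here |A + A| = 2|A| − 1 = 7, the minimum possible — so K = 7/4 is minimal, which holds iff A is an arithmetic progression.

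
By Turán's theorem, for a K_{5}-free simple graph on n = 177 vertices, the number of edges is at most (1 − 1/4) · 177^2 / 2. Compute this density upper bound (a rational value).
Turán density bound = (3/4) · 177^2/2 = 93987/8 ≈ 11748.375

Turán's theorem: ex(n, K_{r+1}) is achieved by the complete r-partite Turán graph T(n, r) with parts as balanced as possible, and is at most (1 − 1/r) · n^2/2. For r = 4, n = 177: the density bound is (3/4) · 31329/2 = 93987/8 ≈ 11748.375. The integer-valued extremum is e(T(177, 4)) = 11748, which is strictly less than the density bound 93987/8 since 4 ∤ 177 (the parts of T(177, 4) cannot all be equal).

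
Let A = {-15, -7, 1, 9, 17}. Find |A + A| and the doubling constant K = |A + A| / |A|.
K = |A + A| / |A| = 9/5

Enumerate A + A = {a + b : a, b ∈ A}. With |A| = 5, there are |A|^2 = 25 ordered sum pairs; collecting distinct values, A + A = {-30, -22, -14, -6, 2, 10, 18, 26, 34}, so |A + A| = 9. Thus K = 9/5. Here |A + A| = 2|A| − 1 = 9, the minimum possible — so K = 9/5 is minimal, which holds iff A is an arithmetic progression.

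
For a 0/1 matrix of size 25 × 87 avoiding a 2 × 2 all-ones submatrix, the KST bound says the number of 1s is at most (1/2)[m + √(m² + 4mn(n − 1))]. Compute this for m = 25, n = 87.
z(25, 87; 2, 2) ≤ (1/2)[25 + √(25² + 4·25·87·86)] = (1/2)[25 + √748825] = 445.1734

Kővári–Sós–Turán: let r_1, ..., r_25 be the row sums and z = Σ r_i the total number of 1s. Each pair of columns can share at most one row with both entries 1 (else a 2×2 all-ones block appears), so Σ_i C(r_i, 2) ≤ C(87, 2) = 3741. By convexity Σ_i C(r_i, 2) ≥ 25·C(z/25, 2) = z(z − 25)/(2·25), giving z² − 25z − 25·87·86 ≤ 0 and hence z ≤ (1/2)[25 + √(625 + 4·187050)] = (1/2)[25 + √748825] ≈ (1/2)(25 + 865.3468) = 445.1734.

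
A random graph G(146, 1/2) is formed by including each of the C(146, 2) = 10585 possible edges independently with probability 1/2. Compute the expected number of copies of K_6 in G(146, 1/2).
E[# K_6] = C(146, 6) · (1/2)^C(6, 2) = 12122560164 / 2^15 = 3030640041/8192 ≈ 369951.176880

For each 6-subset S of vertices (there are C(146, 6) = 12122560164 such S), let X_S = 1 if S induces a K_6 (all C(6, 2) = 15 edges present). Then P(X_S = 1) = (1/2)^15 = 1/32768. By linearity of expectation, E[# K_6] = C(146, 6) · (1/2)^15 = 12122560164 / 32768 = 3030640041/8192 ≈ 369951.176880.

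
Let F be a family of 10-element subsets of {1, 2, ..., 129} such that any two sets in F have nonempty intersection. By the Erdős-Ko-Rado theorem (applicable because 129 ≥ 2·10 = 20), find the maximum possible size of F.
max |F| = C(128, 9) = 19062702032000

Erdős-Ko-Rado (1961): when n ≥ 2k, max |F| = C(n−1, k−1). The bound is attained by the star {A : i ∈ A} for any fixed i ∈ [n]. Here C(129−1, 10−1) = C(128, 9) = 19062702032000.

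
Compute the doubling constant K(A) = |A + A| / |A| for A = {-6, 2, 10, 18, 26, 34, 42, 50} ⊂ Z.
K = |A + A| / |A| = 15/8

Enumerate A + A = {a + b : a, b ∈ A}. With |A| = 8, there are |A|^2 = 64 ordered sum pairs; collecting distinct values, A + A = {-12, -4, 4, 12, 20, 28, 36, 44, 52, 60, 68, 76, 84, 92, 100}, so |A + A| = 15. Thus K = 15/8. Here |A + A| = 2|A| − 1 = 15, the minimum possible — so K = 15/8 is minimal, which holds iff A is an arithmetic progression.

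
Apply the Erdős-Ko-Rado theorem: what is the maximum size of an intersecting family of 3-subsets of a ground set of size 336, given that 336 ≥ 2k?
max |F| = C(335, 2) = 55945

Erdős-Ko-Rado (1961): when n ≥ 2k, max |F| = C(n−1, k−1). The bound is attained by the star {A : i ∈ A} for any fixed i ∈ [n]. Here C(336−1, 3−1) = C(335, 2) = 55945.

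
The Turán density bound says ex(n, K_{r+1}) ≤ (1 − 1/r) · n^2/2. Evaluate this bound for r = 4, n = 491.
Turán density bound = (3/4) · 491^2/2 = 723243/8 ≈ 90405.375

Turán's theorem: ex(n, K_{r+1}) is achieved by the complete r-partite Turán graph T(n, r) with parts as balanced as possible, and is at most (1 − 1/r) · n^2/2. For r = 4, n = 491: the density bound is (3/4) · 241081/2 = 723243/8 ≈ 90405.375. The integer-valued extremum is e(T(491, 4)) = 90405, which is strictly less than the density bound 723243/8 since 4 ∤ 491 (the parts of T(491, 4) cannot all be equal).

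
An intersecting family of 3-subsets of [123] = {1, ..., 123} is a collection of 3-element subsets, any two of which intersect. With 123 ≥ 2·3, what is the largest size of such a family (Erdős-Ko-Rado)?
max |F| = C(122, 2) = 7381

Erdős-Ko-Rado (1961): when n ≥ 2k, max |F| = C(n−1, k−1). The bound is attained by the star {A : i ∈ A} for any fixed i ∈ [n]. Here C(123−1, 3−1) = C(122, 2) = 7381.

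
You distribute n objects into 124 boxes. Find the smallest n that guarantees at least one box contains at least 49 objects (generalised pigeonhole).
n = (49 − 1)·124 + 1 = 5953

By the generalised pigeonhole principle, to guarantee some box contains ≥ r objects we need more than (r − 1) · k objects total. Threshold: n = (r − 1) · k + 1. With r = 49 and k = 124: n = 48 · 124 + 1 = 5952 + 1 = 5953. For n = 5952 = 48 · 124, we can put exactly 48 objects in every box, avoiding 49 in any single one — so 5953 is tight.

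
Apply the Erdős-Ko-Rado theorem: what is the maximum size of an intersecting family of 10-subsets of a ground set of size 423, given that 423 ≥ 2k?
max |F| = C(422, 9) = 1073368713877122520

The Erdős-Ko-Rado theorem states: for n ≥ 2k, an intersecting family of k-subsets of an n-element set has size at most C(n − 1, k − 1), with equality for 'star' families {A ⊆ [n] : |A| = k, i ∈ A} (fix an element i). For n = 423, k = 10: C(422, 9) = 1073368713877122520.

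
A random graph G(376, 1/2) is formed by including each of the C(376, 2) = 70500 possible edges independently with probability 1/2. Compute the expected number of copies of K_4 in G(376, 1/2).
E[# K_4] = C(376, 4) · (1/2)^C(4, 2) = 819574250 / 2^6 = 409787125/32 = 12805847.65625

For each 4-subset S of vertices (there are C(376, 4) = 819574250 such S), let X_S = 1 if S induces a K_4 (all C(4, 2) = 6 edges present). Then P(X_S = 1) = (1/2)^6 = 1/64. By linearity of expectation, E[# K_4] = C(376, 4) · (1/2)^6 = 819574250 / 64 = 409787125/32 = 12805847.65625.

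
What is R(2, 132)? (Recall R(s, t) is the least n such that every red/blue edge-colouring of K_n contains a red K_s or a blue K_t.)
R(2, 132) = 132

R(2, k) = k for all k ≥ 2: in a 2-colouring of K_k, either some edge is red (a red K_2) or all edges are blue (a blue K_k). And K_{131} coloured all-blue has no blue K_132, so R(2, 132) > 131. Hence R(2, 132) = 132.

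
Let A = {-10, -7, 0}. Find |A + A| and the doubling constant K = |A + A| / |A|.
K = |A + A| / |A| = 6/3 = 2

Enumerate A + A = {a + b : a, b ∈ A}. With |A| = 3, there are |A|^2 = 9 ordered sum pairs; collecting distinct values, A + A = {-20, -17, -14, -10, -7, 0}, so |A + A| = 6. Thus K = 6/3 = 2. For comparison, the minimum possible |A + A| over all 3-element sets is 2·3 − 1 = 5 (so min K = 5/3), attained only by arithmetic progressions.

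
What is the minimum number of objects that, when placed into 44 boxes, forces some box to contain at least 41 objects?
n = (41 − 1)·44 + 1 = 1761

By the generalised pigeonhole principle, to guarantee some box contains ≥ r objects we need more than (r − 1) · k objects total. Threshold: n = (r − 1) · k + 1. With r = 41 and k = 44: n = 40 · 44 + 1 = 1760 + 1 = 1761. For n = 1760 = 40 · 44, we can put exactly 40 objects in every box, avoiding 41 in any single one — so 1761 is tight.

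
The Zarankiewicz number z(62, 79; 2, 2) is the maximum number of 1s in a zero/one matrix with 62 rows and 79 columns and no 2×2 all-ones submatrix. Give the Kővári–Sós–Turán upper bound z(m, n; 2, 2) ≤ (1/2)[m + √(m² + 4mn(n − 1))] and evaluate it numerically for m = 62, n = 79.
z(62, 79; 2, 2) ≤ (1/2)[62 + √(62² + 4·62·79·78)] = (1/2)[62 + √1532020] = 649.874

Kővári–Sós–Turán: let r_1, ..., r_62 be the row sums and z = Σ r_i the total number of 1s. Each pair of columns can share at most one row with both entries 1 (else a 2×2 all-ones block appears), so Σ_i C(r_i, 2) ≤ C(79, 2) = 3081. By convexity Σ_i C(r_i, 2) ≥ 62·C(z/62, 2) = z(z − 62)/(2·62), giving z² − 62z − 62·79·78 ≤ 0 and hence z ≤ (1/2)[62 + √(3844 + 4·382044)] = (1/2)[62 + √1532020] ≈ (1/2)(62 + 1237.748) = 649.874.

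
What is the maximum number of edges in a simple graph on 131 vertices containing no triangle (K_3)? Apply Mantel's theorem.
ex(131, K_3) = ⌊131^2/4⌋ = 4290

Mantel (1907): a triangle-free graph on n vertices has at most ⌊n^2/4⌋ edges, with equality for the complete bipartite graph K_{⌊n/2⌋, ⌈n/2⌉}. For n = 131: ⌊131^2/4⌋ = ⌊17161/4⌋ = 4290. The extremal graph is K_{65, 66}, which has 65·66 = 4290 edges.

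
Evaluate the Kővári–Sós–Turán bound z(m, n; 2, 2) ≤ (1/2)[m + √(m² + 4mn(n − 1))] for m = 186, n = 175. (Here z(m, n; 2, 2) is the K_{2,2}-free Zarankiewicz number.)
z(186, 175; 2, 2) ≤ (1/2)[186 + √(186² + 4·186·175·174)] = (1/2)[186 + √22689396] = 2474.6694

Kővári–Sós–Turán: let r_1, ..., r_186 be the row sums and z = Σ r_i the total number of 1s. Each pair of columns can share at most one row with both entries 1 (else a 2×2 all-ones block appears), so Σ_i C(r_i, 2) ≤ C(175, 2) = 15225. By convexity Σ_i C(r_i, 2) ≥ 186·C(z/186, 2) = z(z − 186)/(2·186), giving z² − 186z − 186·175·174 ≤ 0 and hence z ≤ (1/2)[186 + √(34596 + 4·5663700)] = (1/2)[186 + √22689396] ≈ (1/2)(186 + 4763.3387) = 2474.6694.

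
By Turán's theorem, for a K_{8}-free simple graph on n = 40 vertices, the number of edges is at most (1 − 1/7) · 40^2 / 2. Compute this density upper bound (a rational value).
Turán density bound = (6/7) · 40^2/2 = 4800/7 ≈ 685.7143

Turán's theorem: ex(n, K_{r+1}) is achieved by the complete r-partite Turán graph T(n, r) with parts as balanced as possible, and is at most (1 − 1/r) · n^2/2. For r = 7, n = 40: the density bound is (6/7) · 1600/2 = 4800/7 ≈ 685.7143. The integer-valued extremum is e(T(40, 7)) = 685, which is strictly less than the density bound 4800/7 since 7 ∤ 40 (the parts of T(40, 7) cannot all be equal).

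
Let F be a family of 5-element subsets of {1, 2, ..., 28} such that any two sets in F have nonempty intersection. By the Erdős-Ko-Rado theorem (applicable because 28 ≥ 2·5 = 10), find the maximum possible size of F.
max |F| = C(27, 4) = 17550

The Erdős-Ko-Rado theorem states: for n ≥ 2k, an intersecting family of k-subsets of an n-element set has size at most C(n − 1, k − 1), with equality for 'star' families {A ⊆ [n] : |A| = k, i ∈ A} (fix an element i). For n = 28, k = 5: C(27, 4) = 17550.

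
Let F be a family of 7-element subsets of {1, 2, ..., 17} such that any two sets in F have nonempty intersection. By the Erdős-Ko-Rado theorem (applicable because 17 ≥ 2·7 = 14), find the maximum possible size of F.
max |F| = C(16, 6) = 8008

Erdős-Ko-Rado (1961): when n ≥ 2k, max |F| = C(n−1, k−1). The bound is attained by the star {A : i ∈ A} for any fixed i ∈ [n]. Here C(17−1, 7−1) = C(16, 6) = 8008.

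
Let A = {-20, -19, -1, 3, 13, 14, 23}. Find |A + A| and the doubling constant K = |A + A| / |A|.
K = |A + A| / |A| = 26/7

Enumerate A + A = {a + b : a, b ∈ A}. With |A| = 7, there are |A|^2 = 49 ordered sum pairs; collecting distinct values, A + A = {-40, -39, -38, -21, -20, -17, -16, -7, -6, -5, -2, 2, 3, 4, 6, 12, 13, 16, 17, 22, 26, 27, 28, 36, 37, 46}, so |A + A| = 26. Thus K = 26/7. For comparison, the minimum possible |A + A| over all 7-element sets is 2·7 − 1 = 13 (so min K = 13/7), attained only by arithmetic progressions.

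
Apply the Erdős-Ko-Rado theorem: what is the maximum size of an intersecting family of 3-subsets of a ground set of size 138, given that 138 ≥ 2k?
max |F| = C(137, 2) = 9316

Erdős-Ko-Rado (1961): when n ≥ 2k, max |F| = C(n−1, k−1). The bound is attained by the star {A : i ∈ A} for any fixed i ∈ [n]. Here C(138−1, 3−1) = C(137, 2) = 9316.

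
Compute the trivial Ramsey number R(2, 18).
R(2, 18) = 18

R(2, k) = k for all k ≥ 2: in a 2-colouring of K_k, either some edge is red (a red K_2) or all edges are blue (a blue K_k). And K_{17} coloured all-blue has no blue K_18, so R(2, 18) > 17. Hence R(2, 18) = 18.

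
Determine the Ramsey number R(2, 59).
R(2, 59) = 59

R(2, k) = k for all k ≥ 2: in a 2-colouring of K_k, either some edge is red (a red K_2) or all edges are blue (a blue K_k). And K_{58} coloured all-blue has no blue K_59, so R(2, 59) > 58. Hence R(2, 59) = 59.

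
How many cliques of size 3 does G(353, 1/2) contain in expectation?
E[# K_3] = C(353, 3) · (1/2)^C(3, 2) = 7268976 / 2^3 = 908622

For each 3-subset S of vertices (there are C(353, 3) = 7268976 such S), let X_S = 1 if S induces a K_3 (all C(3, 2) = 3 edges present). Then P(X_S = 1) = (1/2)^3 = 1/8. By linearity of expectation, E[# K_3] = C(353, 3) · (1/2)^3 = 7268976 / 8 = 908622.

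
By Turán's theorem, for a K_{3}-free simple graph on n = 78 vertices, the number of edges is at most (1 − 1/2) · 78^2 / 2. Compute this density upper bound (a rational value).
Turán density bound = (1/2) · 78^2/2 = 1521

Turán's theorem: ex(n, K_{r+1}) is achieved by the complete r-partite Turán graph T(n, r) with parts as balanced as possible, and is at most (1 − 1/r) · n^2/2. For r = 2, n = 78: the density bound is (1/2) · 6084/2 = 1521. Since 2 ∣ 78, the Turán graph T(78, 2) has parts of equal size 39, and its edge count e(T(78, 2)) = 1521 attains the density bound exactly.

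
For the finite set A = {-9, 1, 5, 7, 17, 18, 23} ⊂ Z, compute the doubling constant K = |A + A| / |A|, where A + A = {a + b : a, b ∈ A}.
K = |A + A| / |A| = 25/7

Enumerate A + A = {a + b : a, b ∈ A}. With |A| = 7, there are |A|^2 = 49 ordered sum pairs; collecting distinct values, A + A = {-18, -8, -4, -2, 2, 6, 8, 9, 10, 12, 14, 18, 19, 22, 23, 24, 25, 28, 30, 34, 35, 36, 40, 41, 46}, so |A + A| = 25. Thus K = 25/7. For comparison, the minimum possible |A + A| over all 7-element sets is 2·7 − 1 = 13 (so min K = 13/7), attained only by arithmetic progressions.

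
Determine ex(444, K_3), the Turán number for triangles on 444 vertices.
ex(444, K_3) = ⌊444^2/4⌋ = 49284

Mantel (1907): a triangle-free graph on n vertices has at most ⌊n^2/4⌋ edges, with equality for the complete bipartite graph K_{⌊n/2⌋, ⌈n/2⌉}. For n = 444: ⌊444^2/4⌋ = ⌊197136/4⌋ = 49284. The extremal graph is K_{222, 222}, which has 222·222 = 49284 edges.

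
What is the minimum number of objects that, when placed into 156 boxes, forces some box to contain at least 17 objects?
n = (17 − 1)·156 + 1 = 2497

By the generalised pigeonhole principle, to guarantee some box contains ≥ r objects we need more than (r − 1) · k objects total. Threshold: n = (r − 1) · k + 1. With r = 17 and k = 156: n = 16 · 156 + 1 = 2496 + 1 = 2497. For n = 2496 = 16 · 156, we can put exactly 16 objects in every box, avoiding 17 in any single one — so 2497 is tight.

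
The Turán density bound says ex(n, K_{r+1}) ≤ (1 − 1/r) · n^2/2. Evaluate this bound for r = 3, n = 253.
Turán density bound = (2/3) · 253^2/2 = 64009/3 ≈ 21336.3333

Turán's theorem: ex(n, K_{r+1}) is achieved by the complete r-partite Turán graph T(n, r) with parts as balanced as possible, and is at most (1 − 1/r) · n^2/2. For r = 3, n = 253: the density bound is (2/3) · 64009/2 = 64009/3 ≈ 21336.3333. The integer-valued extremum is e(T(253, 3)) = 21336, which is strictly less than the density bound 64009/3 since 3 ∤ 253 (the parts of T(253, 3) cannot all be equal).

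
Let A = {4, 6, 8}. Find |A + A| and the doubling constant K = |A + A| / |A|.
K = |A + A| / |A| = 5/3

Enumerate A + A = {a + b : a, b ∈ A}. With |A| = 3, there are |A|^2 = 9 ordered sum pairs; collecting distinct values, A + A = {8, 10, 12, 14, 16}, so |A + A| = 5. Thus K = 5/3. Here |A + A| = 2|A| − 1 = 5, the minimum possible — so K = 5/3 is minimal, which holds iff A is an arithmetic progression.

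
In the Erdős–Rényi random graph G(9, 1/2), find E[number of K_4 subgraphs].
E[# K_4] = C(9, 4) · (1/2)^C(4, 2) = 126 / 2^6 = 63/32 = 1.96875

For each 4-subset S of vertices (there are C(9, 4) = 126 such S), let X_S = 1 if S induces a K_4 (all C(4, 2) = 6 edges present). Then P(X_S = 1) = (1/2)^6 = 1/64. By linearity of expectation, E[# K_4] = C(9, 4) · (1/2)^6 = 126 / 64 = 63/32 = 1.96875.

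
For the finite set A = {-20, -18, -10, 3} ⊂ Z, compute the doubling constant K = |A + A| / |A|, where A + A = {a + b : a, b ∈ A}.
K = |A + A| / |A| = 10/4 = 5/2

Enumerate A + A = {a + b : a, b ∈ A}. With |A| = 4, there are |A|^2 = 16 ordered sum pairs; collecting distinct values, A + A = {-40, -38, -36, -30, -28, -20, -17, -15, -7, 6}, so |A + A| = 10. Thus K = 10/4 = 5/2. For comparison, the minimum possible |A + A| over all 4-element sets is 2·4 − 1 = 7 (so min K = 7/4), attained only by arithmetic progressions.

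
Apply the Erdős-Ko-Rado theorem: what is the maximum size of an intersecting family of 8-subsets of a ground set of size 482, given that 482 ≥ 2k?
max |F| = C(481, 7) = 1131196697950800

The Erdős-Ko-Rado theorem states: for n ≥ 2k, an intersecting family of k-subsets of an n-element set has size at most C(n − 1, k − 1), with equality for 'star' families {A ⊆ [n] : |A| = k, i ∈ A} (fix an element i). For n = 482, k = 8: C(481, 7) = 1131196697950800.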